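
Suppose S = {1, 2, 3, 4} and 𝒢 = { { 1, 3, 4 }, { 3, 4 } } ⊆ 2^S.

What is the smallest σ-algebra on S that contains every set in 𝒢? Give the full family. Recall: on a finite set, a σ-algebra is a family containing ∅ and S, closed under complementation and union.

Start: 𝒢 ∪ {∅, S} = { {  }, { 3, 4 }, { 1, 3, 4 }, S }.
Pass 1: 2 new —
  { 2 }  = complement { 1, 3, 4 }
  { 1, 2 }  = complement { 3, 4 }
  |family| = 6
Pass 2: 1 new —
  { 2, 3, 4 }  = { 3, 4 } ∪ { 2 }
  |family| = 7
Pass 3 (1 new):
  { 1 }  = complement { 2, 3, 4 }
  |family| = 8
Pass 4: already closed under ᶜ and ∪.

Hence σ(𝒢) has 8 members: { {  }, { 1 }, { 2 }, { 1, 2 }, { 3, 4 }, { 1, 3, 4 }, { 2, 3, 4 }, S }.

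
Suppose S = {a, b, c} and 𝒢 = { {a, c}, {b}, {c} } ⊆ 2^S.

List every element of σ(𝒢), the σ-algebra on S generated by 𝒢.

σ(𝒢) = { ∅, {a}, {b}, {c}, {a, b}, {a, c}, {b, c}, S }

Working:
Seed the family with 𝒢 together with ∅ and S: { ∅, {b}, {c}, {a, c}, S }.
Step 1 adds 2:
  {a, b}  = ᶜ of {c}
  {b, c}  = {c} ∪ {b}
  (now 7)
Step 2 adds 1:
  {a}  = ᶜ of {b, c}
  (now 8)
Step 3: stable.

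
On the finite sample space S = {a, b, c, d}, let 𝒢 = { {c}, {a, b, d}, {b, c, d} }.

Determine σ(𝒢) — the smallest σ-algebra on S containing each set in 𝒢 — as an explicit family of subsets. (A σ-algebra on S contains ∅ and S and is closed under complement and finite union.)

Answer: σ(𝒢) = { {}, {a}, {c}, {a, c}, {b, d}, {a, b, d}, {b, c, d}, S }

Working:
Take S₀ = 𝒢 ∪ {∅, S} = { {}, {c}, {a, b, d}, {b, c, d}, S }.
Round 1 adds 1:
  {a}  = S∖{b, c, d}
  — 6 sets.
Round 2 (1 new):
  {a, c}  = {c} ∪ {a}
  — 7 sets.
Round 3: +1 →
  {b, d}  = S∖{a, c}
  — 8 sets.
Round 4: no new sets; the family is a σ-algebra.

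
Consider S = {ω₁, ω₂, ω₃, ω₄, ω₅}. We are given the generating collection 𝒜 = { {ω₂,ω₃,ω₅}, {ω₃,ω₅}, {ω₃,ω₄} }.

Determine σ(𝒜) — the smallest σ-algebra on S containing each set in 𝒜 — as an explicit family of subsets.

Initial family (5 sets): { ∅, {ω₃,ω₄}, {ω₃,ω₅}, {ω₂,ω₃,ω₅}, S }.
Pass 1 adds 5:
  {ω₁,ω₄}  = S∖{ω₂,ω₃,ω₅}
  {ω₁,ω₂,ω₄}  = S∖{ω₃,ω₅}
  {ω₁,ω₂,ω₅}  = S∖{ω₃,ω₄}
  {ω₃,ω₄,ω₅}  = {ω₃,ω₄} ∪ {ω₃,ω₅}
  {ω₂,ω₃,ω₄,ω₅}  = {ω₃,ω₄} ∪ {ω₂,ω₃,ω₅}
Pass 2: +7 →
  {ω₁}  = S∖{ω₂,ω₃,ω₄,ω₅}
  {ω₁,ω₂}  = S∖{ω₃,ω₄,ω₅}
  {ω₁,ω₃,ω₄}  = {ω₃,ω₄} ∪ {ω₁,ω₄}
  {ω₁,ω₂,ω₃,ω₄}  = {ω₃,ω₄} ∪ {ω₁,ω₂,ω₄}
  {ω₁,ω₂,ω₃,ω₅}  = {ω₁,ω₂,ω₅} ∪ {ω₂,ω₃,ω₅}
  {ω₁,ω₂,ω₄,ω₅}  = {ω₁,ω₂,ω₄} ∪ {ω₁,ω₂,ω₅}
  {ω₁,ω₃,ω₄,ω₅}  = {ω₃,ω₄,ω₅} ∪ {ω₁,ω₄}
Pass 3: 6 new —
  {ω₂}  = S∖{ω₁,ω₃,ω₄,ω₅}
  {ω₃}  = S∖{ω₁,ω₂,ω₄,ω₅}
  {ω₄}  = S∖{ω₁,ω₂,ω₃,ω₅}
  {ω₅}  = S∖{ω₁,ω₂,ω₃,ω₄}
  {ω₂,ω₅}  = S∖{ω₁,ω₃,ω₄}
  {ω₁,ω₃,ω₅}  = {ω₃,ω₅} ∪ {ω₁}
Pass 4. New:
  {ω₁,ω₃}  = {ω₃} ∪ {ω₁}
  {ω₁,ω₅}  = {ω₅} ∪ {ω₁}
  {ω₂,ω₃}  = {ω₂} ∪ {ω₃}
  {ω₂,ω₄}  = S∖{ω₁,ω₃,ω₅}
  {ω₄,ω₅}  = {ω₅} ∪ {ω₄}
  {ω₁,ω₂,ω₃}  = {ω₁,ω₂} ∪ {ω₃}
  {ω₁,ω₄,ω₅}  = {ω₅} ∪ {ω₁,ω₄}
  {ω₂,ω₃,ω₄}  = {ω₃,ω₄} ∪ {ω₂}
  {ω₂,ω₄,ω₅}  = {ω₂,ω₅} ∪ {ω₄}
Pass 5 adds nothing — fixpoint reached.

Hence σ(𝒜) has 32 members: { ∅, {ω₁}, {ω₂}, {ω₃}, {ω₄}, {ω₅}, {ω₁,ω₂}, {ω₁,ω₃}, {ω₁,ω₄}, {ω₁,ω₅}, {ω₂,ω₃}, {ω₂,ω₄}, {ω₂,ω₅}, {ω₃,ω₄}, {ω₃,ω₅}, {ω₄,ω₅}, {ω₁,ω₂,ω₃}, {ω₁,ω₂,ω₄}, {ω₁,ω₂,ω₅}, {ω₁,ω₃,ω₄}, {ω₁,ω₃,ω₅}, {ω₁,ω₄,ω₅}, {ω₂,ω₃,ω₄}, {ω₂,ω₃,ω₅}, {ω₂,ω₄,ω₅}, {ω₃,ω₄,ω₅}, {ω₁,ω₂,ω₃,ω₄}, {ω₁,ω₂,ω₃,ω₅}, {ω₁,ω₂,ω₄,ω₅}, {ω₁,ω₃,ω₄,ω₅}, {ω₂,ω₃,ω₄,ω₅}, S }.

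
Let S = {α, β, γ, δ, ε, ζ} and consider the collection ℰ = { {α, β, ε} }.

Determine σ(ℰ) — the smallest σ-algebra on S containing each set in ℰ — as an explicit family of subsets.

Seed the family with ℰ together with ∅ and S: { {}, {α, β, ε}, S }.
Round 1 adds 1:
  {γ, δ, ζ}  = ᶜ of {α, β, ε}
Round 2: no new sets; the family is a σ-algebra.

σ(ℰ) = { {}, {α, β, ε}, {γ, δ, ζ}, S }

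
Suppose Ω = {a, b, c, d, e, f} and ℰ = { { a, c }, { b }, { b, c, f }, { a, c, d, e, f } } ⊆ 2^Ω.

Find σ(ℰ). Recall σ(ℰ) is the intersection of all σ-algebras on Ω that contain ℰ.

σ(ℰ) (32 sets): { ∅, { a }, { b }, { c }, { f }, { a, b }, { a, c }, { a, f }, { b, c }, { b, f }, { c, f }, { d, e }, { a, b, c }, { a, b, f }, { a, c, f }, { a, d, e }, { b, c, f }, { b, d, e }, { c, d, e }, { d, e, f }, { a, b, c, f }, { a, b, d, e }, { a, c, d, e }, { a, d, e, f }, { b, c, d, e }, { b, d, e, f }, { c, d, e, f }, { a, b, c, d, e }, { a, b, d, e, f }, { a, c, d, e, f }, { b, c, d, e, f }, Ω }

Trace:
Start: ℰ ∪ {∅, Ω} = { ∅, { b }, { a, c }, { b, c, f }, { a, c, d, e, f }, Ω }.
Step 1: +4 →
  { a, b, c }  = { a, c } ∪ { b }
  { a, d, e }  = { b, c, f }ᶜ
  { a, b, c, f }  = { a, c } ∪ { b, c, f }
  { b, d, e, f }  = { a, c }ᶜ
  — 10 sets.
Step 2 adds 7:
  { d, e }  = { a, b, c, f }ᶜ
  { d, e, f }  = { a, b, c }ᶜ
  { a, b, d, e }  = { a, d, e } ∪ { b }
  { a, c, d, e }  = { a, d, e } ∪ { a, c }
  { a, b, c, d, e }  = { a, d, e } ∪ { a, b, c }
  { a, b, d, e, f }  = { a, d, e } ∪ { b, d, e, f }
  { b, c, d, e, f }  = { b, c, f } ∪ { b, d, e, f }
  — 17 sets.
Step 3: 7 new —
  { a }  = { b, c, d, e, f }ᶜ
  { c }  = { a, b, d, e, f }ᶜ
  { f }  = { a, b, c, d, e }ᶜ
  { b, f }  = { a, c, d, e }ᶜ
  { c, f }  = { a, b, d, e }ᶜ
  { b, d, e }  = { d, e } ∪ { b }
  { a, d, e, f }  = { a, d, e } ∪ { d, e, f }
  — 24 sets.
Step 4 adds 8:
  { a, b }  = { b } ∪ { a }
  { a, f }  = { f } ∪ { a }
  { b, c }  = { a, d, e, f }ᶜ
  { a, b, f }  = { b, f } ∪ { a }
  { a, c, f }  = { b, d, e }ᶜ
  { c, d, e }  = { d, e } ∪ { c }
  { b, c, d, e }  = { c } ∪ { b, d, e }
  { c, d, e, f }  = { d, e } ∪ { c, f }
  — 32 sets.
Step 5: stable.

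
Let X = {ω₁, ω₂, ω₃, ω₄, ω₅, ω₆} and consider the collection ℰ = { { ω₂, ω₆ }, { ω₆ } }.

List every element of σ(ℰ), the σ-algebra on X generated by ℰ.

σ(ℰ) = { ∅, { ω₂ }, { ω₆ }, { ω₂, ω₆ }, { ω₁, ω₃, ω₄, ω₅ }, { ω₁, ω₂, ω₃, ω₄, ω₅ }, { ω₁, ω₃, ω₄, ω₅, ω₆ }, X }

Working:
Start: ℰ ∪ {∅, X} = { ∅, { ω₆ }, { ω₂, ω₆ }, X }.
Iteration 1 (2 new):
  { ω₁, ω₃, ω₄, ω₅ }  = X∖{ ω₂, ω₆ }
  { ω₁, ω₂, ω₃, ω₄, ω₅ }  = X∖{ ω₆ }
  — 6 sets.
Iteration 2: +1 →
  { ω₁, ω₃, ω₄, ω₅, ω₆ }  = { ω₁, ω₃, ω₄, ω₅ } ∪ { ω₆ }
  — 7 sets.
Iteration 3. New:
  { ω₂ }  = X∖{ ω₁, ω₃, ω₄, ω₅, ω₆ }
  — 8 sets.
Iteration 4 adds nothing — fixpoint reached.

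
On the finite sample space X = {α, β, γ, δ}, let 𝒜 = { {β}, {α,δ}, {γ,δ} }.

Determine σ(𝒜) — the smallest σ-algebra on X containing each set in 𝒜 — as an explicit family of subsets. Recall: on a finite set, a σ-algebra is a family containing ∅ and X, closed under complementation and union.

σ(𝒜) = { {}, {α}, {β}, {γ}, {δ}, {α,β}, {α,γ}, {α,δ}, {β,γ}, {β,δ}, {γ,δ}, {α,β,γ}, {α,β,δ}, {α,γ,δ}, {β,γ,δ}, X }

Working:
Take S₀ = 𝒜 ∪ {∅, X} = { {}, {β}, {α,δ}, {γ,δ}, X }.
Step 1: +5 →
  {α,β}  = complement {γ,δ}
  {β,γ}  = complement {α,δ}
  {α,β,δ}  = {α,δ} ∪ {β}
  {α,γ,δ}  = complement {β}
  {β,γ,δ}  = {γ,δ} ∪ {β}
  — 10 sets.
Step 2 adds 3:
  {α}  = complement {β,γ,δ}
  {γ}  = complement {α,β,δ}
  {α,β,γ}  = {α,β} ∪ {β,γ}
  — 13 sets.
Step 3 (2 new):
  {δ}  = complement {α,β,γ}
  {α,γ}  = {γ} ∪ {α}
  — 15 sets.
Step 4 (1 new):
  {β,δ}  = complement {α,γ}
  — 16 sets.
Step 5: already closed under ᶜ and ∪.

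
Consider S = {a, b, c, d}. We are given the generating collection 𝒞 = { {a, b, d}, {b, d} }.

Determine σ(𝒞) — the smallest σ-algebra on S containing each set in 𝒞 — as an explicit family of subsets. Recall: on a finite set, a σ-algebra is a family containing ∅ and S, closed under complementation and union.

Seed the family with 𝒞 together with ∅ and S: { {}, {b, d}, {a, b, d}, S }.
Iteration 1. New:
  {c}  = S∖{a, b, d}
  {a, c}  = S∖{b, d}
Iteration 2: +1 →
  {b, c, d}  = {c} ∪ {b, d}
Iteration 3: 1 new —
  {a}  = S∖{b, c, d}
Iteration 4: no new sets; the family is a σ-algebra.

Hence σ(𝒞) has 8 members: { {}, {a}, {c}, {a, c}, {b, d}, {a, b, d}, {b, c, d}, S }.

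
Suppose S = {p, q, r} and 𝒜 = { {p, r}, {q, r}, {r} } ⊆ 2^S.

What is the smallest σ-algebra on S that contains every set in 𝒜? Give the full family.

|σ(𝒜)| = 8.  σ(𝒜) = { ∅, {p}, {q}, {r}, {p, q}, {p, r}, {q, r}, S }

Working:
Initial family (5 sets): { ∅, {r}, {p, r}, {q, r}, S }.
Round 1: 3 new —
  {p}  = complement {q, r}
  {q}  = complement {p, r}
  {p, q}  = complement {r}
  [8 total]
Round 2: no new sets; the family is a σ-algebra.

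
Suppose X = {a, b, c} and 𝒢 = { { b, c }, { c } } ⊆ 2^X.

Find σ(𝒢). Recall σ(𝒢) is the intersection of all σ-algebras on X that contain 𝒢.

Seed the family with 𝒢 together with ∅ and X: { {}, { c }, { b, c }, X }.
Step 1. New:
  { a }  = X∖{ b, c }
  { a, b }  = X∖{ c }
Step 2 adds 1:
  { a, c }  = { c } ∪ { a }
Step 3. New:
  { b }  = X∖{ a, c }
Step 4 adds nothing — fixpoint reached.

|σ(𝒢)| = 8.  σ(𝒢) = { {}, { a }, { b }, { c }, { a, b }, { a, c }, { b, c }, X }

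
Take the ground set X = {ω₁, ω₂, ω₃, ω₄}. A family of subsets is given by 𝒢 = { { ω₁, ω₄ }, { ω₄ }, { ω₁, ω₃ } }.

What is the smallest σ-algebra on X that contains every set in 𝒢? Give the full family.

Begin from { {  }, { ω₄ }, { ω₁, ω₃ }, { ω₁, ω₄ }, X } (that is, 𝒢 plus ∅ and X).
Step 1 adds 4:
  { ω₂, ω₃ }  = complement { ω₁, ω₄ }
  { ω₂, ω₄ }  = complement { ω₁, ω₃ }
  { ω₁, ω₂, ω₃ }  = complement { ω₄ }
  { ω₁, ω₃, ω₄ }  = { ω₁, ω₄ } ∪ { ω₁, ω₃ }
Step 2 (3 new):
  { ω₂ }  = complement { ω₁, ω₃, ω₄ }
  { ω₁, ω₂, ω₄ }  = { ω₁, ω₄ } ∪ { ω₂, ω₄ }
  { ω₂, ω₃, ω₄ }  = { ω₂, ω₃ } ∪ { ω₄ }
Step 3: 2 new —
  { ω₁ }  = complement { ω₂, ω₃, ω₄ }
  { ω₃ }  = complement { ω₁, ω₂, ω₄ }
Step 4. New:
  { ω₁, ω₂ }  = { ω₂ } ∪ { ω₁ }
  { ω₃, ω₄ }  = { ω₃ } ∪ { ω₄ }
After Step 5 the family is unchanged; done.

σ(𝒢) = { {  }, { ω₁ }, { ω₂ }, { ω₃ }, { ω₄ }, { ω₁, ω₂ }, { ω₁, ω₃ }, { ω₁, ω₄ }, { ω₂, ω₃ }, { ω₂, ω₄ }, { ω₃, ω₄ }, { ω₁, ω₂, ω₃ }, { ω₁, ω₂, ω₄ }, { ω₁, ω₃, ω₄ }, { ω₂, ω₃, ω₄ }, X }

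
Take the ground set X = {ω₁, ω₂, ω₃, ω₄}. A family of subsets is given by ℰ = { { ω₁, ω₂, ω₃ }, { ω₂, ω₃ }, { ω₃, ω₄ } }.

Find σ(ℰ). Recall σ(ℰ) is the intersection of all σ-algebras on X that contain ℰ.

Begin from { ∅, { ω₂, ω₃ }, { ω₃, ω₄ }, { ω₁, ω₂, ω₃ }, X } (that is, ℰ plus ∅ and X).
Pass 1: +4 →
  { ω₄ }  = X∖{ ω₁, ω₂, ω₃ }
  { ω₁, ω₂ }  = X∖{ ω₃, ω₄ }
  { ω₁, ω₄ }  = X∖{ ω₂, ω₃ }
  { ω₂, ω₃, ω₄ }  = { ω₃, ω₄ } ∪ { ω₂, ω₃ }
  (now 9)
Pass 2. New:
  { ω₁ }  = X∖{ ω₂, ω₃, ω₄ }
  { ω₁, ω₂, ω₄ }  = { ω₁, ω₂ } ∪ { ω₁, ω₄ }
  { ω₁, ω₃, ω₄ }  = { ω₃, ω₄ } ∪ { ω₁, ω₄ }
  (now 12)
Pass 3 (2 new):
  { ω₂ }  = X∖{ ω₁, ω₃, ω₄ }
  { ω₃ }  = X∖{ ω₁, ω₂, ω₄ }
  (now 14)
Pass 4: +2 →
  { ω₁, ω₃ }  = { ω₃ } ∪ { ω₁ }
  { ω₂, ω₄ }  = { ω₄ } ∪ { ω₂ }
  (now 16)
Pass 5: already closed under ᶜ and ∪.

Therefore σ(ℰ) = { ∅, { ω₁ }, { ω₂ }, { ω₃ }, { ω₄ }, { ω₁, ω₂ }, { ω₁, ω₃ }, { ω₁, ω₄ }, { ω₂, ω₃ }, { ω₂, ω₄ }, { ω₃, ω₄ }, { ω₁, ω₂, ω₃ }, { ω₁, ω₂, ω₄ }, { ω₁, ω₃, ω₄ }, { ω₂, ω₃, ω₄ }, X } (|σ(ℰ)| = 16).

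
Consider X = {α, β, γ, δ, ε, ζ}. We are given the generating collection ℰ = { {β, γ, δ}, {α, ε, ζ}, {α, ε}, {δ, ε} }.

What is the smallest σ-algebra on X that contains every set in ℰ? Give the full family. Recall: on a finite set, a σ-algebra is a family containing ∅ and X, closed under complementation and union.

σ(ℰ) (32 sets): { {}, {α}, {δ}, {ε}, {ζ}, {α, δ}, {α, ε}, {α, ζ}, {β, γ}, {δ, ε}, {δ, ζ}, {ε, ζ}, {α, β, γ}, {α, δ, ε}, {α, δ, ζ}, {α, ε, ζ}, {β, γ, δ}, {β, γ, ε}, {β, γ, ζ}, {δ, ε, ζ}, {α, β, γ, δ}, {α, β, γ, ε}, {α, β, γ, ζ}, {α, δ, ε, ζ}, {β, γ, δ, ε}, {β, γ, δ, ζ}, {β, γ, ε, ζ}, {α, β, γ, δ, ε}, {α, β, γ, δ, ζ}, {α, β, γ, ε, ζ}, {β, γ, δ, ε, ζ}, X }

Working:
Take S₀ = ℰ ∪ {∅, X} = { {}, {α, ε}, {δ, ε}, {α, ε, ζ}, {β, γ, δ}, X }.
Iteration 1 adds 6:
  {α, δ, ε}  = {δ, ε} ∪ {α, ε}
  {α, β, γ, ζ}  = {δ, ε}ᶜ
  {α, δ, ε, ζ}  = {δ, ε} ∪ {α, ε, ζ}
  {β, γ, δ, ε}  = {δ, ε} ∪ {β, γ, δ}
  {β, γ, δ, ζ}  = {α, ε}ᶜ
  {α, β, γ, δ, ε}  = {β, γ, δ} ∪ {α, ε}
  — 12 sets.
Iteration 2: +7 →
  {ζ}  = {α, β, γ, δ, ε}ᶜ
  {α, ζ}  = {β, γ, δ, ε}ᶜ
  {β, γ}  = {α, δ, ε, ζ}ᶜ
  {β, γ, ζ}  = {α, δ, ε}ᶜ
  {α, β, γ, δ, ζ}  = {β, γ, δ} ∪ {α, β, γ, ζ}
  {α, β, γ, ε, ζ}  = {α, β, γ, ζ} ∪ {α, ε, ζ}
  {β, γ, δ, ε, ζ}  = {β, γ, δ, ε} ∪ {β, γ, δ, ζ}
  — 19 sets.
Iteration 3. New:
  {α}  = {β, γ, δ, ε, ζ}ᶜ
  {δ}  = {α, β, γ, ε, ζ}ᶜ
  {ε}  = {α, β, γ, δ, ζ}ᶜ
  {δ, ε, ζ}  = {δ, ε} ∪ {ζ}
  {α, β, γ, ε}  = {α, ε} ∪ {β, γ}
  — 24 sets.
Iteration 4 (8 new):
  {α, δ}  = {α} ∪ {δ}
  {δ, ζ}  = {α, β, γ, ε}ᶜ
  {ε, ζ}  = {ζ} ∪ {ε}
  {α, β, γ}  = {δ, ε, ζ}ᶜ
  {α, δ, ζ}  = {α, ζ} ∪ {δ}
  {β, γ, ε}  = {ε} ∪ {β, γ}
  {α, β, γ, δ}  = {α} ∪ {β, γ, δ}
  {β, γ, ε, ζ}  = {β, γ, ζ} ∪ {ε}
  — 32 sets.
Iteration 5: stable.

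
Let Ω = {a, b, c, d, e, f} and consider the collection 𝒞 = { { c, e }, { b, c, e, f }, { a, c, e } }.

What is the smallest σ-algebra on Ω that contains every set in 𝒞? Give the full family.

Start: 𝒞 ∪ {∅, Ω} = { ∅, { c, e }, { a, c, e }, { b, c, e, f }, Ω }.
Iteration 1. New:
  { a, d }  = ᶜ of { b, c, e, f }
  { b, d, f }  = ᶜ of { a, c, e }
  { a, b, d, f }  = ᶜ of { c, e }
  { a, b, c, e, f }  = { a, c, e } ∪ { b, c, e, f }
  — 9 sets.
Iteration 2. New:
  { d }  = ᶜ of { a, b, c, e, f }
  { a, c, d, e }  = { a, c, e } ∪ { a, d }
  { b, c, d, e, f }  = { b, d, f } ∪ { c, e }
  — 12 sets.
Iteration 3: 3 new —
  { a }  = ᶜ of { b, c, d, e, f }
  { b, f }  = ᶜ of { a, c, d, e }
  { c, d, e }  = { d } ∪ { c, e }
  — 15 sets.
Iteration 4 (1 new):
  { a, b, f }  = ᶜ of { c, d, e }
  — 16 sets.
Iteration 5: already closed under ᶜ and ∪.

Hence σ(𝒞) has 16 members: { ∅, { a }, { d }, { a, d }, { b, f }, { c, e }, { a, b, f }, { a, c, e }, { b, d, f }, { c, d, e }, { a, b, d, f }, { a, c, d, e }, { b, c, e, f }, { a, b, c, e, f }, { b, c, d, e, f }, Ω }.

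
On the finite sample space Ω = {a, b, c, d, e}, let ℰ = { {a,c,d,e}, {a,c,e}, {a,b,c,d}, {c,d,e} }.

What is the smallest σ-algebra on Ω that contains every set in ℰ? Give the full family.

Answer: σ(ℰ) = { {}, {a}, {b}, {c}, {d}, {e}, {a,b}, {a,c}, {a,d}, {a,e}, {b,c}, {b,d}, {b,e}, {c,d}, {c,e}, {d,e}, {a,b,c}, {a,b,d}, {a,b,e}, {a,c,d}, {a,c,e}, {a,d,e}, {b,c,d}, {b,c,e}, {b,d,e}, {c,d,e}, {a,b,c,d}, {a,b,c,e}, {a,b,d,e}, {a,c,d,e}, {b,c,d,e}, Ω }

Check:
Seed the family with ℰ together with ∅ and Ω: { {}, {a,c,e}, {c,d,e}, {a,b,c,d}, {a,c,d,e}, Ω }.
Step 1 adds 4:
  {b}  = complement {a,c,d,e}
  {e}  = complement {a,b,c,d}
  {a,b}  = complement {c,d,e}
  {b,d}  = complement {a,c,e}
Step 2 adds 6:
  {b,e}  = {b} ∪ {e}
  {a,b,d}  = {a,b} ∪ {b,d}
  {a,b,e}  = {a,b} ∪ {e}
  {b,d,e}  = {e} ∪ {b,d}
  {a,b,c,e}  = {a,b} ∪ {a,c,e}
  {b,c,d,e}  = {c,d,e} ∪ {b}
Step 3 adds 7:
  {a}  = complement {b,c,d,e}
  {d}  = complement {a,b,c,e}
  {a,c}  = complement {b,d,e}
  {c,d}  = complement {a,b,e}
  {c,e}  = complement {a,b,d}
  {a,c,d}  = complement {b,e}
  {a,b,d,e}  = {a,b,e} ∪ {a,b,d}
Step 4. New:
  {c}  = complement {a,b,d,e}
  {a,d}  = {d} ∪ {a}
  {a,e}  = {e} ∪ {a}
  {d,e}  = {e} ∪ {d}
  {a,b,c}  = {a,b} ∪ {a,c}
  {b,c,d}  = {c,d} ∪ {b}
  {b,c,e}  = {b,e} ∪ {c,e}
Step 5 (2 new):
  {b,c}  = {b} ∪ {c}
  {a,d,e}  = {e} ∪ {a,d}
Step 6: closed — nothing new.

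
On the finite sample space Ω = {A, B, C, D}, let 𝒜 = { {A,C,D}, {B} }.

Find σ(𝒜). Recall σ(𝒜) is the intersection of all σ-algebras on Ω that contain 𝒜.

Answer: σ(𝒜) = { {}, {B}, {A,C,D}, Ω }

Working:
Take S₀ = 𝒜 ∪ {∅, Ω} = { {}, {B}, {A,C,D}, Ω }.
Step 1: stable.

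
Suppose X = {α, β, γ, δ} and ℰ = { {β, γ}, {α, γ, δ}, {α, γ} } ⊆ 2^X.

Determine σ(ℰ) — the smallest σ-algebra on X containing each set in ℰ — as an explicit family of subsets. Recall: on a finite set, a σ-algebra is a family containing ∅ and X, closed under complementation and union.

Start: ℰ ∪ {∅, X} = { ∅, {α, γ}, {β, γ}, {α, γ, δ}, X }.
Step 1: +4 →
  {β}  = complement {α, γ, δ}
  {α, δ}  = complement {β, γ}
  {β, δ}  = complement {α, γ}
  {α, β, γ}  = {β, γ} ∪ {α, γ}
  |family| = 9
Step 2: 3 new —
  {δ}  = complement {α, β, γ}
  {α, β, δ}  = {β} ∪ {α, δ}
  {β, γ, δ}  = {β, γ} ∪ {β, δ}
  |family| = 12
Step 3: 2 new —
  {α}  = complement {β, γ, δ}
  {γ}  = complement {α, β, δ}
  |family| = 14
Step 4: 2 new —
  {α, β}  = {β} ∪ {α}
  {γ, δ}  = {γ} ∪ {δ}
  |family| = 16
Step 5: no new sets; the family is a σ-algebra.

Hence σ(ℰ) has 16 members: { ∅, {α}, {β}, {γ}, {δ}, {α, β}, {α, γ}, {α, δ}, {β, γ}, {β, δ}, {γ, δ}, {α, β, γ}, {α, β, δ}, {α, γ, δ}, {β, γ, δ}, X }.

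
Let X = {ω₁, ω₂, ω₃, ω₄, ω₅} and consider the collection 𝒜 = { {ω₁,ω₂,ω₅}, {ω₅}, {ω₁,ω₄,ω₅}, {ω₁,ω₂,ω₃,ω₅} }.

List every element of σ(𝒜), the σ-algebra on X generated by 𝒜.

Take S₀ = 𝒜 ∪ {∅, X} = { {}, {ω₅}, {ω₁,ω₂,ω₅}, {ω₁,ω₄,ω₅}, {ω₁,ω₂,ω₃,ω₅}, X }.
Iteration 1 (5 new):
  {ω₄}  = {ω₁,ω₂,ω₃,ω₅}ᶜ
  {ω₂,ω₃}  = {ω₁,ω₄,ω₅}ᶜ
  {ω₃,ω₄}  = {ω₁,ω₂,ω₅}ᶜ
  {ω₁,ω₂,ω₃,ω₄}  = {ω₅}ᶜ
  {ω₁,ω₂,ω₄,ω₅}  = {ω₁,ω₄,ω₅} ∪ {ω₁,ω₂,ω₅}
  (now 11)
Iteration 2: +6 →
  {ω₃}  = {ω₁,ω₂,ω₄,ω₅}ᶜ
  {ω₄,ω₅}  = {ω₅} ∪ {ω₄}
  {ω₂,ω₃,ω₄}  = {ω₃,ω₄} ∪ {ω₂,ω₃}
  {ω₂,ω₃,ω₅}  = {ω₅} ∪ {ω₂,ω₃}
  {ω₃,ω₄,ω₅}  = {ω₃,ω₄} ∪ {ω₅}
  {ω₁,ω₃,ω₄,ω₅}  = {ω₁,ω₄,ω₅} ∪ {ω₃,ω₄}
  (now 17)
Iteration 3 (7 new):
  {ω₂}  = {ω₁,ω₃,ω₄,ω₅}ᶜ
  {ω₁,ω₂}  = {ω₃,ω₄,ω₅}ᶜ
  {ω₁,ω₄}  = {ω₂,ω₃,ω₅}ᶜ
  {ω₁,ω₅}  = {ω₂,ω₃,ω₄}ᶜ
  {ω₃,ω₅}  = {ω₃} ∪ {ω₅}
  {ω₁,ω₂,ω₃}  = {ω₄,ω₅}ᶜ
  {ω₂,ω₃,ω₄,ω₅}  = {ω₃,ω₄,ω₅} ∪ {ω₂,ω₃,ω₅}
  (now 24)
Iteration 4 (7 new):
  {ω₁}  = {ω₂,ω₃,ω₄,ω₅}ᶜ
  {ω₂,ω₄}  = {ω₂} ∪ {ω₄}
  {ω₂,ω₅}  = {ω₂} ∪ {ω₅}
  {ω₁,ω₂,ω₄}  = {ω₃,ω₅}ᶜ
  {ω₁,ω₃,ω₄}  = {ω₃,ω₄} ∪ {ω₁,ω₄}
  {ω₁,ω₃,ω₅}  = {ω₃} ∪ {ω₁,ω₅}
  {ω₂,ω₄,ω₅}  = {ω₂} ∪ {ω₄,ω₅}
  (now 31)
Iteration 5: 1 new —
  {ω₁,ω₃}  = {ω₂,ω₄,ω₅}ᶜ
  (now 32)
Iteration 6: stable.

Therefore σ(𝒜) = { {}, {ω₁}, {ω₂}, {ω₃}, {ω₄}, {ω₅}, {ω₁,ω₂}, {ω₁,ω₃}, {ω₁,ω₄}, {ω₁,ω₅}, {ω₂,ω₃}, {ω₂,ω₄}, {ω₂,ω₅}, {ω₃,ω₄}, {ω₃,ω₅}, {ω₄,ω₅}, {ω₁,ω₂,ω₃}, {ω₁,ω₂,ω₄}, {ω₁,ω₂,ω₅}, {ω₁,ω₃,ω₄}, {ω₁,ω₃,ω₅}, {ω₁,ω₄,ω₅}, {ω₂,ω₃,ω₄}, {ω₂,ω₃,ω₅}, {ω₂,ω₄,ω₅}, {ω₃,ω₄,ω₅}, {ω₁,ω₂,ω₃,ω₄}, {ω₁,ω₂,ω₃,ω₅}, {ω₁,ω₂,ω₄,ω₅}, {ω₁,ω₃,ω₄,ω₅}, {ω₂,ω₃,ω₄,ω₅}, X } (|σ(𝒜)| = 32).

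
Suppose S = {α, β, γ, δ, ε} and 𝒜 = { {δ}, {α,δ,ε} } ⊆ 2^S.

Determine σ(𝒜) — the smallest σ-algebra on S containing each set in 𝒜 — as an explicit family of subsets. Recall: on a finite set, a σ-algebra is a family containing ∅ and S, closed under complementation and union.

Start: 𝒜 ∪ {∅, S} = { ∅, {δ}, {α,δ,ε}, S }.
Step 1. New:
  {β,γ}  = {α,δ,ε}ᶜ
  {α,β,γ,ε}  = {δ}ᶜ
  [6 total]
Step 2: +1 →
  {β,γ,δ}  = {β,γ} ∪ {δ}
  [7 total]
Step 3 (1 new):
  {α,ε}  = {β,γ,δ}ᶜ
  [8 total]
Step 4 adds nothing — fixpoint reached.

Therefore σ(𝒜) = { ∅, {δ}, {α,ε}, {β,γ}, {α,δ,ε}, {β,γ,δ}, {α,β,γ,ε}, S } (|σ(𝒜)| = 8).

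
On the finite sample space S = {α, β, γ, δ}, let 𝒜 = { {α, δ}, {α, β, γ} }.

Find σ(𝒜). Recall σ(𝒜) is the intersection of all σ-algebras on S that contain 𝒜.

Begin from { ∅, {α, δ}, {α, β, γ}, S } (that is, 𝒜 plus ∅ and S).
Step 1 (2 new):
  {δ}  = complement {α, β, γ}
  {β, γ}  = complement {α, δ}
  (now 6)
Step 2. New:
  {β, γ, δ}  = {β, γ} ∪ {δ}
  (now 7)
Step 3: 1 new —
  {α}  = complement {β, γ, δ}
  (now 8)
After Step 4 the family is unchanged; done.

σ(𝒜) = { ∅, {α}, {δ}, {α, δ}, {β, γ}, {α, β, γ}, {β, γ, δ}, S }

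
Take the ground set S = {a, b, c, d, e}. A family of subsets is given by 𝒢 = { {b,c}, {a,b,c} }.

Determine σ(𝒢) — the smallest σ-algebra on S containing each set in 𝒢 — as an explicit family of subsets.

Initial family (4 sets): { {}, {b,c}, {a,b,c}, S }.
Round 1 (2 new):
  {d,e}  = {a,b,c}ᶜ
  {a,d,e}  = {b,c}ᶜ
  [6 total]
Round 2: +1 →
  {b,c,d,e}  = {d,e} ∪ {b,c}
  [7 total]
Round 3 (1 new):
  {a}  = {b,c,d,e}ᶜ
  [8 total]
Round 4: no new sets; the family is a σ-algebra.

Hence σ(𝒢) has 8 members: { {}, {a}, {b,c}, {d,e}, {a,b,c}, {a,d,e}, {b,c,d,e}, S }.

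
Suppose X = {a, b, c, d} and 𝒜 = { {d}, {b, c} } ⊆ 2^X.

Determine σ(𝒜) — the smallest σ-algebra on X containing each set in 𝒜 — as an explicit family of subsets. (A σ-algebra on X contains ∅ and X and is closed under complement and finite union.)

Seed the family with 𝒜 together with ∅ and X: { {}, {d}, {b, c}, X }.
Pass 1. New:
  {a, d}  = {b, c}ᶜ
  {a, b, c}  = {d}ᶜ
  {b, c, d}  = {d} ∪ {b, c}
  [7 total]
Pass 2 (1 new):
  {a}  = {b, c, d}ᶜ
  [8 total]
Pass 3: stable.

σ(𝒜) = { {}, {a}, {d}, {a, d}, {b, c}, {a, b, c}, {b, c, d}, X }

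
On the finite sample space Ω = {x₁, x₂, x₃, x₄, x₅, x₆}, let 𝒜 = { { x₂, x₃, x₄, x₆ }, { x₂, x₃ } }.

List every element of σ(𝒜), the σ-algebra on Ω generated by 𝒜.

Initial family (4 sets): { {}, { x₂, x₃ }, { x₂, x₃, x₄, x₆ }, Ω }.
Round 1 adds 2:
  { x₁, x₅ }  = complement { x₂, x₃, x₄, x₆ }
  { x₁, x₄, x₅, x₆ }  = complement { x₂, x₃ }
  — 6 sets.
Round 2 (1 new):
  { x₁, x₂, x₃, x₅ }  = { x₂, x₃ } ∪ { x₁, x₅ }
  — 7 sets.
Round 3. New:
  { x₄, x₆ }  = complement { x₁, x₂, x₃, x₅ }
  — 8 sets.
Round 4: stable.

Hence σ(𝒜) has 8 members: { {}, { x₁, x₅ }, { x₂, x₃ }, { x₄, x₆ }, { x₁, x₂, x₃, x₅ }, { x₁, x₄, x₅, x₆ }, { x₂, x₃, x₄, x₆ }, Ω }.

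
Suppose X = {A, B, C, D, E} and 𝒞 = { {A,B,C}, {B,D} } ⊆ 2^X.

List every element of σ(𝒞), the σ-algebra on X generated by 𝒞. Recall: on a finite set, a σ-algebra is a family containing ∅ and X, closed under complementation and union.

Start: 𝒞 ∪ {∅, X} = { {}, {B,D}, {A,B,C}, X }.
Step 1: +3 →
  {D,E}  = {A,B,C}ᶜ
  {A,C,E}  = {B,D}ᶜ
  {A,B,C,D}  = {A,B,C} ∪ {B,D}
  (now 7)
Step 2 (4 new):
  {E}  = {A,B,C,D}ᶜ
  {B,D,E}  = {D,E} ∪ {B,D}
  {A,B,C,E}  = {A,B,C} ∪ {A,C,E}
  {A,C,D,E}  = {D,E} ∪ {A,C,E}
  (now 11)
Step 3. New:
  {B}  = {A,C,D,E}ᶜ
  {D}  = {A,B,C,E}ᶜ
  {A,C}  = {B,D,E}ᶜ
  (now 14)
Step 4 (2 new):
  {B,E}  = {B} ∪ {E}
  {A,C,D}  = {A,C} ∪ {D}
  (now 16)
Step 5 adds nothing — fixpoint reached.

|σ(𝒞)| = 16.  σ(𝒞) = { {}, {B}, {D}, {E}, {A,C}, {B,D}, {B,E}, {D,E}, {A,B,C}, {A,C,D}, {A,C,E}, {B,D,E}, {A,B,C,D}, {A,B,C,E}, {A,C,D,E}, X }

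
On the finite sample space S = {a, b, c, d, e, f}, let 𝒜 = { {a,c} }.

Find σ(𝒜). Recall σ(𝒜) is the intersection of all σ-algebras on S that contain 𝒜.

Answer: σ(𝒜) = { {}, {a,c}, {b,d,e,f}, S }

Check:
Take S₀ = 𝒜 ∪ {∅, S} = { {}, {a,c}, S }.
Round 1: 1 new —
  {b,d,e,f}  = complement {a,c}
Round 2 adds nothing — fixpoint reached.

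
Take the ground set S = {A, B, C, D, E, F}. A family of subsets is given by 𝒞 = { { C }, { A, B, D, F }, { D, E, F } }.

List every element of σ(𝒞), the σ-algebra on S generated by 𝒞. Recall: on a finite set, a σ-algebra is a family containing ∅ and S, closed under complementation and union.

|σ(𝒞)| = 16.  σ(𝒞) = { {  }, { C }, { E }, { A, B }, { C, E }, { D, F }, { A, B, C }, { A, B, E }, { C, D, F }, { D, E, F }, { A, B, C, E }, { A, B, D, F }, { C, D, E, F }, { A, B, C, D, F }, { A, B, D, E, F }, S }

Derivation:
Begin from { {  }, { C }, { D, E, F }, { A, B, D, F }, S } (that is, 𝒞 plus ∅ and S).
Round 1: +5 →
  { C, E }  = complement { A, B, D, F }
  { A, B, C }  = complement { D, E, F }
  { C, D, E, F }  = { C } ∪ { D, E, F }
  { A, B, C, D, F }  = { C } ∪ { A, B, D, F }
  { A, B, D, E, F }  = complement { C }
  |family| = 10
Round 2 adds 3:
  { E }  = complement { A, B, C, D, F }
  { A, B }  = complement { C, D, E, F }
  { A, B, C, E }  = { A, B, C } ∪ { C, E }
  |family| = 13
Round 3. New:
  { D, F }  = complement { A, B, C, E }
  { A, B, E }  = { A, B } ∪ { E }
  |family| = 15
Round 4: +1 →
  { C, D, F }  = complement { A, B, E }
  |family| = 16
Round 5: stable.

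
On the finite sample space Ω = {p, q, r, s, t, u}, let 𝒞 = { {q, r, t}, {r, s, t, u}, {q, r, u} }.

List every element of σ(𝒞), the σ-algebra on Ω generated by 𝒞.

Answer: σ(𝒞) = { {}, {p}, {q}, {r}, {s}, {t}, {u}, {p, q}, {p, r}, {p, s}, {p, t}, {p, u}, {q, r}, {q, s}, {q, t}, {q, u}, {r, s}, {r, t}, {r, u}, {s, t}, {s, u}, {t, u}, {p, q, r}, {p, q, s}, {p, q, t}, {p, q, u}, {p, r, s}, {p, r, t}, {p, r, u}, {p, s, t}, {p, s, u}, {p, t, u}, {q, r, s}, {q, r, t}, {q, r, u}, {q, s, t}, {q, s, u}, {q, t, u}, {r, s, t}, {r, s, u}, {r, t, u}, {s, t, u}, {p, q, r, s}, {p, q, r, t}, {p, q, r, u}, {p, q, s, t}, {p, q, s, u}, {p, q, t, u}, {p, r, s, t}, {p, r, s, u}, {p, r, t, u}, {p, s, t, u}, {q, r, s, t}, {q, r, s, u}, {q, r, t, u}, {q, s, t, u}, {r, s, t, u}, {p, q, r, s, t}, {p, q, r, s, u}, {p, q, r, t, u}, {p, q, s, t, u}, {p, r, s, t, u}, {q, r, s, t, u}, Ω }

Derivation:
Begin from { {}, {q, r, t}, {q, r, u}, {r, s, t, u}, Ω } (that is, 𝒞 plus ∅ and Ω).
Step 1: 5 new —
  {p, q}  = {r, s, t, u}ᶜ
  {p, s, t}  = {q, r, u}ᶜ
  {p, s, u}  = {q, r, t}ᶜ
  {q, r, t, u}  = {q, r, t} ∪ {q, r, u}
  {q, r, s, t, u}  = {q, r, t} ∪ {r, s, t, u}
Step 2: 11 new —
  {p}  = {q, r, s, t, u}ᶜ
  {p, s}  = {q, r, t, u}ᶜ
  {p, q, r, t}  = {p, q} ∪ {q, r, t}
  {p, q, r, u}  = {p, q} ∪ {q, r, u}
  {p, q, s, t}  = {p, s, t} ∪ {p, q}
  {p, q, s, u}  = {p, q} ∪ {p, s, u}
  {p, s, t, u}  = {p, s, t} ∪ {p, s, u}
  {p, q, r, s, t}  = {p, s, t} ∪ {q, r, t}
  {p, q, r, s, u}  = {q, r, u} ∪ {p, s, u}
  {p, q, r, t, u}  = {p, q} ∪ {q, r, t, u}
  {p, r, s, t, u}  = {p, s, t} ∪ {r, s, t, u}
Step 3: 11 new —
  {q}  = {p, r, s, t, u}ᶜ
  {s}  = {p, q, r, t, u}ᶜ
  {t}  = {p, q, r, s, u}ᶜ
  {u}  = {p, q, r, s, t}ᶜ
  {q, r}  = {p, s, t, u}ᶜ
  {r, t}  = {p, q, s, u}ᶜ
  {r, u}  = {p, q, s, t}ᶜ
  {s, t}  = {p, q, r, u}ᶜ
  {s, u}  = {p, q, r, t}ᶜ
  {p, q, s}  = {p, s} ∪ {p, q}
  {p, q, s, t, u}  = {p, s, t, u} ∪ {p, q, s, u}
Step 4 (24 new):
  {r}  = {p, q, s, t, u}ᶜ
  {p, t}  = {p} ∪ {t}
  {p, u}  = {p} ∪ {u}
  {q, s}  = {q} ∪ {s}
  {q, t}  = {q} ∪ {t}
  {q, u}  = {q} ∪ {u}
  {t, u}  = {u} ∪ {t}
  {p, q, r}  = {p, q} ∪ {q, r}
  {p, q, t}  = {p, q} ∪ {t}
  {p, q, u}  = {p, q} ∪ {u}
  {p, r, t}  = {p} ∪ {r, t}
  {p, r, u}  = {p} ∪ {r, u}
  {q, r, s}  = {q, r} ∪ {s}
  {q, s, t}  = {q} ∪ {s, t}
  {q, s, u}  = {q} ∪ {s, u}
  {r, s, t}  = {s, t} ∪ {r, t}
  {r, s, u}  = {r, u} ∪ {s}
  {r, t, u}  = {p, q, s}ᶜ
  {s, t, u}  = {u} ∪ {s, t}
  {p, q, r, s}  = {p, q, s} ∪ {q, r}
  {p, r, s, t}  = {p, s, t} ∪ {r, t}
  {p, r, s, u}  = {p, s, u} ∪ {r, u}
  {q, r, s, t}  = {s, t} ∪ {q, r, t}
  {q, r, s, u}  = {q, r, u} ∪ {s}
Step 5 (8 new):
  {p, r}  = {r} ∪ {p}
  {r, s}  = {r} ∪ {s}
  {p, r, s}  = {p, s} ∪ {r}
  {p, t, u}  = {q, r, s}ᶜ
  {q, t, u}  = {q, t} ∪ {t, u}
  {p, q, t, u}  = {q, t} ∪ {p, u}
  {p, r, t, u}  = {q, s}ᶜ
  {q, s, t, u}  = {q, s, u} ∪ {q, t}
Step 6 adds nothing — fixpoint reached.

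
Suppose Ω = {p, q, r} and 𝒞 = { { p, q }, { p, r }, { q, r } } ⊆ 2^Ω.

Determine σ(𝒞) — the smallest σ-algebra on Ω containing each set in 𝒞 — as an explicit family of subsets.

σ(𝒞) (8 sets): { ∅, { p }, { q }, { r }, { p, q }, { p, r }, { q, r }, Ω }

Derivation:
Initial family (5 sets): { ∅, { p, q }, { p, r }, { q, r }, Ω }.
Round 1. New:
  { p }  = complement { q, r }
  { q }  = complement { p, r }
  { r }  = complement { p, q }
  (now 8)
Round 2: closed — nothing new.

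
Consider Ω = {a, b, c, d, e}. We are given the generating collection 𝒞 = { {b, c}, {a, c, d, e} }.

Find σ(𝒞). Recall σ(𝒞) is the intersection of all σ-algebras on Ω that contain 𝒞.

Answer: σ(𝒞) = { ∅, {b}, {c}, {b, c}, {a, d, e}, {a, b, d, e}, {a, c, d, e}, Ω }

Check:
Initial family (4 sets): { ∅, {b, c}, {a, c, d, e}, Ω }.
Pass 1: 2 new —
  {b}  = Ω∖{a, c, d, e}
  {a, d, e}  = Ω∖{b, c}
Pass 2: 1 new —
  {a, b, d, e}  = {a, d, e} ∪ {b}
Pass 3 adds 1:
  {c}  = Ω∖{a, b, d, e}
Pass 4: already closed under ᶜ and ∪.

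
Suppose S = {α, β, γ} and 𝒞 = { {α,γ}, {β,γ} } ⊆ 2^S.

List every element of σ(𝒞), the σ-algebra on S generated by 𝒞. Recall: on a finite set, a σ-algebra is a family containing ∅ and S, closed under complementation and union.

Initial family (4 sets): { ∅, {α,γ}, {β,γ}, S }.
Step 1: 2 new —
  {α}  = ᶜ of {β,γ}
  {β}  = ᶜ of {α,γ}
Step 2 adds 1:
  {α,β}  = {β} ∪ {α}
Step 3 adds 1:
  {γ}  = ᶜ of {α,β}
Step 4: stable.

|σ(𝒞)| = 8.  σ(𝒞) = { ∅, {α}, {β}, {γ}, {α,β}, {α,γ}, {β,γ}, S }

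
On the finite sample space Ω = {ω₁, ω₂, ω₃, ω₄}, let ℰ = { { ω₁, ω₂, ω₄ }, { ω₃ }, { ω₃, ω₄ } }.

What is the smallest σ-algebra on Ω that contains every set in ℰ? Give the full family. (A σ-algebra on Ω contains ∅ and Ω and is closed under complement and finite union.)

σ(ℰ) = { ∅, { ω₃ }, { ω₄ }, { ω₁, ω₂ }, { ω₃, ω₄ }, { ω₁, ω₂, ω₃ }, { ω₁, ω₂, ω₄ }, Ω }

Working:
Start: ℰ ∪ {∅, Ω} = { ∅, { ω₃ }, { ω₃, ω₄ }, { ω₁, ω₂, ω₄ }, Ω }.
Pass 1 (1 new):
  { ω₁, ω₂ }  = Ω∖{ ω₃, ω₄ }
  |family| = 6
Pass 2: 1 new —
  { ω₁, ω₂, ω₃ }  = { ω₃ } ∪ { ω₁, ω₂ }
  |family| = 7
Pass 3 adds 1:
  { ω₄ }  = Ω∖{ ω₁, ω₂, ω₃ }
  |family| = 8
Pass 4: closed — nothing new.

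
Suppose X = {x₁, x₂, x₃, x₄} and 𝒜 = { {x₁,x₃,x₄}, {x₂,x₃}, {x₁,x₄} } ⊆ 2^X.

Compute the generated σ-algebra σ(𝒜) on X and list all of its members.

|σ(𝒜)| = 8.  σ(𝒜) = { ∅, {x₂}, {x₃}, {x₁,x₄}, {x₂,x₃}, {x₁,x₂,x₄}, {x₁,x₃,x₄}, X }

Trace:
Begin from { ∅, {x₁,x₄}, {x₂,x₃}, {x₁,x₃,x₄}, X } (that is, 𝒜 plus ∅ and X).
Step 1: 1 new —
  {x₂}  = ᶜ of {x₁,x₃,x₄}
  (now 6)
Step 2: 1 new —
  {x₁,x₂,x₄}  = {x₂} ∪ {x₁,x₄}
  (now 7)
Step 3 (1 new):
  {x₃}  = ᶜ of {x₁,x₂,x₄}
  (now 8)
Step 4 adds nothing — fixpoint reached.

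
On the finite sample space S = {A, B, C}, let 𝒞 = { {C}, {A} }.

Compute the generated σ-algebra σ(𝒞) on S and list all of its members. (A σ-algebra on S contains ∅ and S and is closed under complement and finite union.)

σ(𝒞) = { {}, {A}, {B}, {C}, {A,B}, {A,C}, {B,C}, S }

Derivation:
Start: 𝒞 ∪ {∅, S} = { {}, {A}, {C}, S }.
Pass 1. New:
  {A,B}  = {C}ᶜ
  {A,C}  = {C} ∪ {A}
  {B,C}  = {A}ᶜ
Pass 2: 1 new —
  {B}  = {A,C}ᶜ
Pass 3: no new sets; the family is a σ-algebra.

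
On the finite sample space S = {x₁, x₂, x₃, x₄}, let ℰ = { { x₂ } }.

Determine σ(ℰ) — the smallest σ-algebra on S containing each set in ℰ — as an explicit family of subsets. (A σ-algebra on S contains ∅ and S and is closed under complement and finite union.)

Answer: σ(ℰ) = { ∅, { x₂ }, { x₁, x₃, x₄ }, S }

Working:
Seed the family with ℰ together with ∅ and S: { ∅, { x₂ }, S }.
Step 1 (1 new):
  { x₁, x₃, x₄ }  = { x₂ }ᶜ
  — 4 sets.
Step 2 adds nothing — fixpoint reached.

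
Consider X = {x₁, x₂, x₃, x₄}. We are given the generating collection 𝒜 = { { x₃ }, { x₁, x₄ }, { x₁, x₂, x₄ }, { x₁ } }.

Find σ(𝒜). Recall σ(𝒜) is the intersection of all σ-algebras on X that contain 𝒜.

σ(𝒜) = { {  }, { x₁ }, { x₂ }, { x₃ }, { x₄ }, { x₁, x₂ }, { x₁, x₃ }, { x₁, x₄ }, { x₂, x₃ }, { x₂, x₄ }, { x₃, x₄ }, { x₁, x₂, x₃ }, { x₁, x₂, x₄ }, { x₁, x₃, x₄ }, { x₂, x₃, x₄ }, X }

Derivation:
Start: 𝒜 ∪ {∅, X} = { {  }, { x₁ }, { x₃ }, { x₁, x₄ }, { x₁, x₂, x₄ }, X }.
Step 1 (4 new):
  { x₁, x₃ }  = { x₃ } ∪ { x₁ }
  { x₂, x₃ }  = complement { x₁, x₄ }
  { x₁, x₃, x₄ }  = { x₃ } ∪ { x₁, x₄ }
  { x₂, x₃, x₄ }  = complement { x₁ }
Step 2: +3 →
  { x₂ }  = complement { x₁, x₃, x₄ }
  { x₂, x₄ }  = complement { x₁, x₃ }
  { x₁, x₂, x₃ }  = { x₂, x₃ } ∪ { x₁, x₃ }
Step 3: 2 new —
  { x₄ }  = complement { x₁, x₂, x₃ }
  { x₁, x₂ }  = { x₂ } ∪ { x₁ }
Step 4: 1 new —
  { x₃, x₄ }  = complement { x₁, x₂ }
Step 5 adds nothing — fixpoint reached.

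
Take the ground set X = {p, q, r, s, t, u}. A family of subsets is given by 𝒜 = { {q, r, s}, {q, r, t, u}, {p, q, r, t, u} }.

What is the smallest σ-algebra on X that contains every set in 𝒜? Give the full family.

Begin from { {}, {q, r, s}, {q, r, t, u}, {p, q, r, t, u}, X } (that is, 𝒜 plus ∅ and X).
Pass 1 adds 4:
  {s}  = complement {p, q, r, t, u}
  {p, s}  = complement {q, r, t, u}
  {p, t, u}  = complement {q, r, s}
  {q, r, s, t, u}  = {q, r, s} ∪ {q, r, t, u}
  — 9 sets.
Pass 2: +3 →
  {p}  = complement {q, r, s, t, u}
  {p, q, r, s}  = {q, r, s} ∪ {p, s}
  {p, s, t, u}  = {p, s} ∪ {p, t, u}
  — 12 sets.
Pass 3: 2 new —
  {q, r}  = complement {p, s, t, u}
  {t, u}  = complement {p, q, r, s}
  — 14 sets.
Pass 4 adds 2:
  {p, q, r}  = {q, r} ∪ {p}
  {s, t, u}  = {t, u} ∪ {s}
  — 16 sets.
Pass 5 adds nothing — fixpoint reached.

Therefore σ(𝒜) = { {}, {p}, {s}, {p, s}, {q, r}, {t, u}, {p, q, r}, {p, t, u}, {q, r, s}, {s, t, u}, {p, q, r, s}, {p, s, t, u}, {q, r, t, u}, {p, q, r, t, u}, {q, r, s, t, u}, X } (|σ(𝒜)| = 16).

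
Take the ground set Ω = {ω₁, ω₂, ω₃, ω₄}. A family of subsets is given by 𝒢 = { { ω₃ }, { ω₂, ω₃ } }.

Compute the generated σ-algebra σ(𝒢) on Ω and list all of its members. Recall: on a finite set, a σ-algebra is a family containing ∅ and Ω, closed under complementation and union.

σ(𝒢) (8 sets): { {}, { ω₂ }, { ω₃ }, { ω₁, ω₄ }, { ω₂, ω₃ }, { ω₁, ω₂, ω₄ }, { ω₁, ω₃, ω₄ }, Ω }

Working:
Begin from { {}, { ω₃ }, { ω₂, ω₃ }, Ω } (that is, 𝒢 plus ∅ and Ω).
Iteration 1 adds 2:
  { ω₁, ω₄ }  = ᶜ of { ω₂, ω₃ }
  { ω₁, ω₂, ω₄ }  = ᶜ of { ω₃ }
  (now 6)
Iteration 2: +1 →
  { ω₁, ω₃, ω₄ }  = { ω₃ } ∪ { ω₁, ω₄ }
  (now 7)
Iteration 3. New:
  { ω₂ }  = ᶜ of { ω₁, ω₃, ω₄ }
  (now 8)
Iteration 4: no new sets; the family is a σ-algebra.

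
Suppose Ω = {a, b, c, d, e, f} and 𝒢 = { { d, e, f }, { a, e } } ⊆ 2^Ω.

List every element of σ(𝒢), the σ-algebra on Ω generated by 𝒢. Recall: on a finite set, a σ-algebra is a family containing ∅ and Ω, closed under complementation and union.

Begin from { ∅, { a, e }, { d, e, f }, Ω } (that is, 𝒢 plus ∅ and Ω).
Pass 1. New:
  { a, b, c }  = ᶜ of { d, e, f }
  { a, d, e, f }  = { a, e } ∪ { d, e, f }
  { b, c, d, f }  = ᶜ of { a, e }
  — 7 sets.
Pass 2 adds 4:
  { b, c }  = ᶜ of { a, d, e, f }
  { a, b, c, e }  = { a, b, c } ∪ { a, e }
  { a, b, c, d, f }  = { a, b, c } ∪ { b, c, d, f }
  { b, c, d, e, f }  = { b, c, d, f } ∪ { d, e, f }
  — 11 sets.
Pass 3: +3 →
  { a }  = ᶜ of { b, c, d, e, f }
  { e }  = ᶜ of { a, b, c, d, f }
  { d, f }  = ᶜ of { a, b, c, e }
  — 14 sets.
Pass 4 (2 new):
  { a, d, f }  = { d, f } ∪ { a }
  { b, c, e }  = { b, c } ∪ { e }
  — 16 sets.
After Pass 5 the family is unchanged; done.

|σ(𝒢)| = 16.  σ(𝒢) = { ∅, { a }, { e }, { a, e }, { b, c }, { d, f }, { a, b, c }, { a, d, f }, { b, c, e }, { d, e, f }, { a, b, c, e }, { a, d, e, f }, { b, c, d, f }, { a, b, c, d, f }, { b, c, d, e, f }, Ω }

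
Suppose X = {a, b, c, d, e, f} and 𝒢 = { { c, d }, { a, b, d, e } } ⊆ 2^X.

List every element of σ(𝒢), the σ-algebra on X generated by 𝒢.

|σ(𝒢)| = 16.  σ(𝒢) = { {}, { c }, { d }, { f }, { c, d }, { c, f }, { d, f }, { a, b, e }, { c, d, f }, { a, b, c, e }, { a, b, d, e }, { a, b, e, f }, { a, b, c, d, e }, { a, b, c, e, f }, { a, b, d, e, f }, X }

Trace:
Seed the family with 𝒢 together with ∅ and X: { {}, { c, d }, { a, b, d, e }, X }.
Iteration 1 adds 3:
  { c, f }  = complement { a, b, d, e }
  { a, b, e, f }  = complement { c, d }
  { a, b, c, d, e }  = { c, d } ∪ { a, b, d, e }
  — 7 sets.
Iteration 2 adds 4:
  { f }  = complement { a, b, c, d, e }
  { c, d, f }  = { c, d } ∪ { c, f }
  { a, b, c, e, f }  = { c, f } ∪ { a, b, e, f }
  { a, b, d, e, f }  = { a, b, d, e } ∪ { a, b, e, f }
  — 11 sets.
Iteration 3: 3 new —
  { c }  = complement { a, b, d, e, f }
  { d }  = complement { a, b, c, e, f }
  { a, b, e }  = complement { c, d, f }
  — 14 sets.
Iteration 4 adds 2:
  { d, f }  = { d } ∪ { f }
  { a, b, c, e }  = { c } ∪ { a, b, e }
  — 16 sets.
Iteration 5: already closed under ᶜ and ∪.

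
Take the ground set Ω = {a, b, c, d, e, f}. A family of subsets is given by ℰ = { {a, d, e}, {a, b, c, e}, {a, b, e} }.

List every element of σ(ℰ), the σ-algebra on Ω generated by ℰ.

Begin from { {}, {a, b, e}, {a, d, e}, {a, b, c, e}, Ω } (that is, ℰ plus ∅ and Ω).
Pass 1. New:
  {d, f}  = {a, b, c, e}ᶜ
  {b, c, f}  = {a, d, e}ᶜ
  {c, d, f}  = {a, b, e}ᶜ
  {a, b, d, e}  = {a, d, e} ∪ {a, b, e}
  {a, b, c, d, e}  = {a, d, e} ∪ {a, b, c, e}
  |family| = 10
Pass 2: +7 →
  {f}  = {a, b, c, d, e}ᶜ
  {c, f}  = {a, b, d, e}ᶜ
  {a, d, e, f}  = {a, d, e} ∪ {d, f}
  {b, c, d, f}  = {b, c, f} ∪ {c, d, f}
  {a, b, c, e, f}  = {b, c, f} ∪ {a, b, e}
  {a, b, d, e, f}  = {a, b, d, e} ∪ {d, f}
  {a, c, d, e, f}  = {a, d, e} ∪ {c, d, f}
  |family| = 17
Pass 3: +6 →
  {b}  = {a, c, d, e, f}ᶜ
  {c}  = {a, b, d, e, f}ᶜ
  {d}  = {a, b, c, e, f}ᶜ
  {a, e}  = {b, c, d, f}ᶜ
  {b, c}  = {a, d, e, f}ᶜ
  {a, b, e, f}  = {a, b, e} ∪ {f}
  |family| = 23
Pass 4: +9 →
  {b, d}  = {b} ∪ {d}
  {b, f}  = {b} ∪ {f}
  {c, d}  = {a, b, e, f}ᶜ
  {a, c, e}  = {c} ∪ {a, e}
  {a, e, f}  = {f} ∪ {a, e}
  {b, c, d}  = {b, c} ∪ {d}
  {b, d, f}  = {b} ∪ {d, f}
  {a, c, d, e}  = {a, d, e} ∪ {c}
  {a, c, e, f}  = {c, f} ∪ {a, e}
  |family| = 32
Pass 5 adds nothing — fixpoint reached.

Hence σ(ℰ) has 32 members: { {}, {b}, {c}, {d}, {f}, {a, e}, {b, c}, {b, d}, {b, f}, {c, d}, {c, f}, {d, f}, {a, b, e}, {a, c, e}, {a, d, e}, {a, e, f}, {b, c, d}, {b, c, f}, {b, d, f}, {c, d, f}, {a, b, c, e}, {a, b, d, e}, {a, b, e, f}, {a, c, d, e}, {a, c, e, f}, {a, d, e, f}, {b, c, d, f}, {a, b, c, d, e}, {a, b, c, e, f}, {a, b, d, e, f}, {a, c, d, e, f}, Ω }.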